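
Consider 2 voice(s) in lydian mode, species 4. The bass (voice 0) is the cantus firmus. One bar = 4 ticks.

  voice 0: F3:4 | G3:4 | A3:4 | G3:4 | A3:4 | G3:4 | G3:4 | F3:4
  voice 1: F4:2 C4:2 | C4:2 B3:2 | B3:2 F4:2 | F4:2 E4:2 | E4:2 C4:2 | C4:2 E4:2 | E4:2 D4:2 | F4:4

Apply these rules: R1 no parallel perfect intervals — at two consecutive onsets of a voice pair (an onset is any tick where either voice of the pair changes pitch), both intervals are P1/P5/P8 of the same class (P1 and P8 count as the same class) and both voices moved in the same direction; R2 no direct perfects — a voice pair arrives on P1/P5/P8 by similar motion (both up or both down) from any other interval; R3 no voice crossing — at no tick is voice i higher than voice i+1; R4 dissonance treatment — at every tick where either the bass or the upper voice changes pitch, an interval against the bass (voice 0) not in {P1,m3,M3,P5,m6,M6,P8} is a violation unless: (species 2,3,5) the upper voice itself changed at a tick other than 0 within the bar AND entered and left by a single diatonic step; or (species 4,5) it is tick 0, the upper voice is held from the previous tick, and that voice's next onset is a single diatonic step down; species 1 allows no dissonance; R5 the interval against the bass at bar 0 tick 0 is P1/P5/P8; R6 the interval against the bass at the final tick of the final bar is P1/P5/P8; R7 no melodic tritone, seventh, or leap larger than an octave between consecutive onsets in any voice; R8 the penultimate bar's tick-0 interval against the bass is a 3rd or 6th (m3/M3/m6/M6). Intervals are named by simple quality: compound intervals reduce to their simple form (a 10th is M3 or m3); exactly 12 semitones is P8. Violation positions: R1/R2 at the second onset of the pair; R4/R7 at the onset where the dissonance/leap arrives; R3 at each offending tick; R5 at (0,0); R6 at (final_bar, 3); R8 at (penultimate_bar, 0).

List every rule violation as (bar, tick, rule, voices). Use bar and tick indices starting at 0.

bar 0: v0=F3 v1=F4 downbeat P8
bar 1: v0=G3 v1=C4 downbeat P4
bar 2: v0=A3 v1=B3 downbeat M2
bar 3: v0=G3 v1=F4 downbeat m7
bar 4: v0=A3 v1=E4 downbeat P5
bar 5: v0=G3 v1=C4 downbeat P4
bar 6: v0=G3 v1=E4 downbeat M6
bar 7: v0=F3 v1=F4 downbeat P8
  -> R4 @ bar 2 tick 0 v(0, 1): A3/B3 M2 untreated
  -> R7 @ bar 2 tick 2 v(1,): B3->F4 leap 6st
  -> R4 @ bar 5 tick 0 v(0, 1): G3/C4 P4 untreated

(2, 0, R4, (0, 1))
(2, 2, R7, (1,))
(5, 0, R4, (0, 1))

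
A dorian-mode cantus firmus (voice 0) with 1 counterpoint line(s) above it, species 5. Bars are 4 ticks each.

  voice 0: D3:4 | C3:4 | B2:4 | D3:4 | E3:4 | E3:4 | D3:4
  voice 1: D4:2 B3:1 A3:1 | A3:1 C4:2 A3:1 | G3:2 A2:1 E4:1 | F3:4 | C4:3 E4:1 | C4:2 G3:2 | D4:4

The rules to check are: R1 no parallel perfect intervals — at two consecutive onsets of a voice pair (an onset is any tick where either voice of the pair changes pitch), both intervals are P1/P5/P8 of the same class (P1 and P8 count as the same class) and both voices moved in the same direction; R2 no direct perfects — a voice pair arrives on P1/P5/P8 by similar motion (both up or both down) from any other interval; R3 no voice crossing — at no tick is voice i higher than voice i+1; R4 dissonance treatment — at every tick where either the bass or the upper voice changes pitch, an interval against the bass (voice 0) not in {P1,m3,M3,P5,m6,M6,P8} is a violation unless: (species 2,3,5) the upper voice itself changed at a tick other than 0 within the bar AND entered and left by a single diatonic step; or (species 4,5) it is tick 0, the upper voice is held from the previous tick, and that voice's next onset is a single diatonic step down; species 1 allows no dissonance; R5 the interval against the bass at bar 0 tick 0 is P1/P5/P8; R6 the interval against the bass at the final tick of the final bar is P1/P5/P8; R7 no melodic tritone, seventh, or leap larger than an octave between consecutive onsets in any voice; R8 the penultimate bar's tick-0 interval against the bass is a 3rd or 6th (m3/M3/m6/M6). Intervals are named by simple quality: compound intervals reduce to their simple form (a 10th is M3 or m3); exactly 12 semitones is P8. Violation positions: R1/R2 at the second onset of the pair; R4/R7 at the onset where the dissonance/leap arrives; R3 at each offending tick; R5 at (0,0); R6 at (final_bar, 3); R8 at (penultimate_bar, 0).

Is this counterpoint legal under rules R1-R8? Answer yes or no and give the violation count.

No (6 violations)

bar 0: v0=D3 v1=D4 (P8)
bar 1: v0=C3 v1=A3 (M6)
bar 2: v0=B2 v1=G3 (m6)
bar 3: v0=D3 v1=F3 (m3)
bar 4: v0=E3 v1=C4 (m6)
bar 5: v0=E3 v1=C4 (m6)
bar 6: v0=D3 v1=D4 (P8)
  R3 @ bar2.2: B2 above A2
  R4 @ bar2.2: B2/A2 M2 untreated
  R7 @ bar2.2: G3->A2 leap 10st
  R4 @ bar2.3: B2/E4 P4 untreated
  R7 @ bar2.3: A2->E4 leap 19st
  R7 @ bar3.0: E4->F3 leap 11st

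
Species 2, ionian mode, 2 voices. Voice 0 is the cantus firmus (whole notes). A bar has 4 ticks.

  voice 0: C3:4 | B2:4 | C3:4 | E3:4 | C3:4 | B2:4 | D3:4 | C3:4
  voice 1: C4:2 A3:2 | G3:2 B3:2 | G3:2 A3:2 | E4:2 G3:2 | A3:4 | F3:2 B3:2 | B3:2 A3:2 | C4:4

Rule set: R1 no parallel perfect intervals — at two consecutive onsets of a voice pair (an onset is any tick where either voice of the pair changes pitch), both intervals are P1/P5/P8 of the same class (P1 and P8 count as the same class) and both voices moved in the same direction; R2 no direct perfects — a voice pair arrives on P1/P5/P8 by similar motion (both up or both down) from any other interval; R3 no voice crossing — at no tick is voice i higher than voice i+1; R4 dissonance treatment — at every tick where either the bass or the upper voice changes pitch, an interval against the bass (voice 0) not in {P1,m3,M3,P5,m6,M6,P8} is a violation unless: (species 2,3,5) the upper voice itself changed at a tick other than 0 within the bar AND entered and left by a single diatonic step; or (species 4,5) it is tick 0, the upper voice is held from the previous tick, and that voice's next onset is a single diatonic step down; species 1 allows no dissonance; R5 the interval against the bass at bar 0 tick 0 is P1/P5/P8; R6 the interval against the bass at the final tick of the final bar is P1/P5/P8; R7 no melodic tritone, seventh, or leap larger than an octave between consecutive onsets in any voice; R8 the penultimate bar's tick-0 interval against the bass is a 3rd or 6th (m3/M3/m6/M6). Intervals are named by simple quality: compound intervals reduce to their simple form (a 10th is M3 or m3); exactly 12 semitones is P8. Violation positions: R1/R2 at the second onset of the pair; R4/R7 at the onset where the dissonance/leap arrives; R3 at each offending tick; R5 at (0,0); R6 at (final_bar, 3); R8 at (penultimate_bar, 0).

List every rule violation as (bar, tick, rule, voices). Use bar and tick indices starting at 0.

(3, 0, R2, (0, 1))
(5, 0, R4, (0, 1))
(5, 2, R7, (1,))

bar 0: v0=C3 v1=C4 downbeat P8
bar 1: v0=B2 v1=G3 downbeat m6
bar 2: v0=C3 v1=G3 downbeat P5
bar 3: v0=E3 v1=E4 downbeat P8
bar 4: v0=C3 v1=A3 downbeat M6
bar 5: v0=B2 v1=F3 downbeat TT
bar 6: v0=D3 v1=B3 downbeat M6
bar 7: v0=C3 v1=C4 downbeat P8
  -> R2 @ bar 3 tick 0 v(0, 1): C3/A3 M6 -> E3/E4 P8 similar
  -> R4 @ bar 5 tick 0 v(0, 1): B2/F3 TT untreated
  -> R7 @ bar 5 tick 2 v(1,): F3->B3 leap 6st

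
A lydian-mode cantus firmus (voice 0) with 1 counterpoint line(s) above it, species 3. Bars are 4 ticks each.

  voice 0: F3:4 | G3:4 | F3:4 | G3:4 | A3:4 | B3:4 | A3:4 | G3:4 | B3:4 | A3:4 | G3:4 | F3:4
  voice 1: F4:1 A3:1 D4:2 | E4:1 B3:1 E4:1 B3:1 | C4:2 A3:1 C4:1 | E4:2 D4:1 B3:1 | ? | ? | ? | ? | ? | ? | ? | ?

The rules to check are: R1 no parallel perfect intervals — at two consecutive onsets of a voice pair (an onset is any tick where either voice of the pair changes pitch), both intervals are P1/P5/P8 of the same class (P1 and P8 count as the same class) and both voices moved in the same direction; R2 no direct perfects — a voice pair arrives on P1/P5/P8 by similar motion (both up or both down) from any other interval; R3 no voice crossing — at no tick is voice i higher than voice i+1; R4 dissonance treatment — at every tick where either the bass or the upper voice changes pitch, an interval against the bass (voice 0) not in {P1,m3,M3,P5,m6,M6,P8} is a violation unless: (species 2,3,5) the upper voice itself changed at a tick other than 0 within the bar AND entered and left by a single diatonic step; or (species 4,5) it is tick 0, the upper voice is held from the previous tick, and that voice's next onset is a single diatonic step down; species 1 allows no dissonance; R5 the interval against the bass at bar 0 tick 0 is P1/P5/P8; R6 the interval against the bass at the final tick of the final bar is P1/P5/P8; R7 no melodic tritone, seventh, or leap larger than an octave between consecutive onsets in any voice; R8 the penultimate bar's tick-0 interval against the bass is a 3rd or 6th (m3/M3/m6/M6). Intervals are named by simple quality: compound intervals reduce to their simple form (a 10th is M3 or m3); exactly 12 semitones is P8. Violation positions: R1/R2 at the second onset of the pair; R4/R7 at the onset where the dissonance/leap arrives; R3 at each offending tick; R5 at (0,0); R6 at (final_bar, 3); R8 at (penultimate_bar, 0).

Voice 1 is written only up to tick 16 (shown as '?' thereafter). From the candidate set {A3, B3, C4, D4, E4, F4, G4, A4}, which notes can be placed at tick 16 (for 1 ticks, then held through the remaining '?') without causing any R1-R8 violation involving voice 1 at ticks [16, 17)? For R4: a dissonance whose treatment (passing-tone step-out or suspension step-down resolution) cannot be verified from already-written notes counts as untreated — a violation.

A3: legal
B3: violates R4
C4: legal
D4: violates R4
E4: violates R2
F4: violates R7
G4: violates R4
A4: violates R2,R7

{A3, C4}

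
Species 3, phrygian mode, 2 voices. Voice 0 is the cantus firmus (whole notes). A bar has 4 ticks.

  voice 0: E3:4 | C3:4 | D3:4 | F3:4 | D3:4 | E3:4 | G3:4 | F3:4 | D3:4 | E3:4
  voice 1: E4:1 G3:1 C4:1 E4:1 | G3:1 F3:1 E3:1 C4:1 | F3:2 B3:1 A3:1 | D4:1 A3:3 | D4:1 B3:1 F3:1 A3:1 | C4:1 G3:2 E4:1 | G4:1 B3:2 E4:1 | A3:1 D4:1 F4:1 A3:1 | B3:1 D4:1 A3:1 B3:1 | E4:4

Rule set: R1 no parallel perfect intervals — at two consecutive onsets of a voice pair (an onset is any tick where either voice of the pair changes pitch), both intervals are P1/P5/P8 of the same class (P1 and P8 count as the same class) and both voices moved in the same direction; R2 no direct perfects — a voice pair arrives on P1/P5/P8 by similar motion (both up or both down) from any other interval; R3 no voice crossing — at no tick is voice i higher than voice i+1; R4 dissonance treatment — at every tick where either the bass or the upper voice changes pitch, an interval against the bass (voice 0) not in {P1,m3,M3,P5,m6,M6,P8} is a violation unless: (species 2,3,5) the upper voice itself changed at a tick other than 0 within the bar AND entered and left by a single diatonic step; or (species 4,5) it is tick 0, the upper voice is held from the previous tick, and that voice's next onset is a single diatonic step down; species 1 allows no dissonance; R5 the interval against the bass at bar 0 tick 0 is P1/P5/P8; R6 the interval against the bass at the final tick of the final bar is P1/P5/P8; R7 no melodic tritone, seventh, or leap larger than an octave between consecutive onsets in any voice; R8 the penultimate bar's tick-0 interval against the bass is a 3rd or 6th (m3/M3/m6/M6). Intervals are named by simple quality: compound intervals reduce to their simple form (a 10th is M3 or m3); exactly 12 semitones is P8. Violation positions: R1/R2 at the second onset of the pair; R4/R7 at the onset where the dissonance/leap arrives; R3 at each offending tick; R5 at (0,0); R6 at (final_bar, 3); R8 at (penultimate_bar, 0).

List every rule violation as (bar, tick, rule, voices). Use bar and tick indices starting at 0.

bar 0: v0=E3 v1=E4 downbeat P8
bar 1: v0=C3 v1=G3 downbeat P5
bar 2: v0=D3 v1=F3 downbeat m3
bar 3: v0=F3 v1=D4 downbeat M6
bar 4: v0=D3 v1=D4 downbeat P8
bar 5: v0=E3 v1=C4 downbeat m6
bar 6: v0=G3 v1=G4 downbeat P8
bar 7: v0=F3 v1=A3 downbeat M3
bar 8: v0=D3 v1=B3 downbeat M6
bar 9: v0=E3 v1=E4 downbeat P8
  -> R2 @ bar 1 tick 0 v(0, 1): E3/E4 P8 -> C3/G3 P5 similar
  -> R7 @ bar 2 tick 2 v(1,): F3->B3 leap 6st
  -> R7 @ bar 4 tick 2 v(1,): B3->F3 leap 6st
  -> R1 @ bar 6 tick 0 v(0, 1): E3/E4 P8 -> G3/G4 P8 similar
  -> R2 @ bar 9 tick 0 v(0, 1): D3/B3 M6 -> E3/E4 P8 similar

(1, 0, R2, (0, 1))
(2, 2, R7, (1,))
(4, 2, R7, (1,))
(6, 0, R1, (0, 1))
(9, 0, R2, (0, 1))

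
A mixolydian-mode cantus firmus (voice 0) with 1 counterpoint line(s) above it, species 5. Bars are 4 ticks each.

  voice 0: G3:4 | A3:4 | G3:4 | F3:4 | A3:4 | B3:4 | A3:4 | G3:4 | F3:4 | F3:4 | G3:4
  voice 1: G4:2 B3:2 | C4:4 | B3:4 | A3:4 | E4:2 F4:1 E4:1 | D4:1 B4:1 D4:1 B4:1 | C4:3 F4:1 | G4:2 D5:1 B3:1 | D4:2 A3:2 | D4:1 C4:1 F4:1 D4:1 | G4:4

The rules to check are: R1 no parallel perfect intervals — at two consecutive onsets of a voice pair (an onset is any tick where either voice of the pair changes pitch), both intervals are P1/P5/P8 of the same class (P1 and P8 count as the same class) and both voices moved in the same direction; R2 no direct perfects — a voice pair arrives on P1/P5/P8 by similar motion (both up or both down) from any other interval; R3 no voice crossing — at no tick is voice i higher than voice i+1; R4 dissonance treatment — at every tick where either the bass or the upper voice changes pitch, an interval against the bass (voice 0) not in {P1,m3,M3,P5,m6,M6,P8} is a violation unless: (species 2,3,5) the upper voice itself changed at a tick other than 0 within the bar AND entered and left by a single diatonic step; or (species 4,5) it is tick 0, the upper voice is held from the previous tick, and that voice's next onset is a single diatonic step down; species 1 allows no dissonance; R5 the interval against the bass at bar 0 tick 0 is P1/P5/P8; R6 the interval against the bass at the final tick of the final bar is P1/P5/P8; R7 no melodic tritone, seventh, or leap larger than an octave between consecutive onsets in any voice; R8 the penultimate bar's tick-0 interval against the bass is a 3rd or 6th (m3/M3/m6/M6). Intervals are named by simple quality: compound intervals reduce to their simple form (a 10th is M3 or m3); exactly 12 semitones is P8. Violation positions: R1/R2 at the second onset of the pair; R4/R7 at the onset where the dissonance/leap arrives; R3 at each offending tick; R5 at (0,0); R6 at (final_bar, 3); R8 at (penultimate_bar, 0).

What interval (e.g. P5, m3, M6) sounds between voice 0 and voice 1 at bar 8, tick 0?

M6

voice 0=F3 voice 1=D4 -> M6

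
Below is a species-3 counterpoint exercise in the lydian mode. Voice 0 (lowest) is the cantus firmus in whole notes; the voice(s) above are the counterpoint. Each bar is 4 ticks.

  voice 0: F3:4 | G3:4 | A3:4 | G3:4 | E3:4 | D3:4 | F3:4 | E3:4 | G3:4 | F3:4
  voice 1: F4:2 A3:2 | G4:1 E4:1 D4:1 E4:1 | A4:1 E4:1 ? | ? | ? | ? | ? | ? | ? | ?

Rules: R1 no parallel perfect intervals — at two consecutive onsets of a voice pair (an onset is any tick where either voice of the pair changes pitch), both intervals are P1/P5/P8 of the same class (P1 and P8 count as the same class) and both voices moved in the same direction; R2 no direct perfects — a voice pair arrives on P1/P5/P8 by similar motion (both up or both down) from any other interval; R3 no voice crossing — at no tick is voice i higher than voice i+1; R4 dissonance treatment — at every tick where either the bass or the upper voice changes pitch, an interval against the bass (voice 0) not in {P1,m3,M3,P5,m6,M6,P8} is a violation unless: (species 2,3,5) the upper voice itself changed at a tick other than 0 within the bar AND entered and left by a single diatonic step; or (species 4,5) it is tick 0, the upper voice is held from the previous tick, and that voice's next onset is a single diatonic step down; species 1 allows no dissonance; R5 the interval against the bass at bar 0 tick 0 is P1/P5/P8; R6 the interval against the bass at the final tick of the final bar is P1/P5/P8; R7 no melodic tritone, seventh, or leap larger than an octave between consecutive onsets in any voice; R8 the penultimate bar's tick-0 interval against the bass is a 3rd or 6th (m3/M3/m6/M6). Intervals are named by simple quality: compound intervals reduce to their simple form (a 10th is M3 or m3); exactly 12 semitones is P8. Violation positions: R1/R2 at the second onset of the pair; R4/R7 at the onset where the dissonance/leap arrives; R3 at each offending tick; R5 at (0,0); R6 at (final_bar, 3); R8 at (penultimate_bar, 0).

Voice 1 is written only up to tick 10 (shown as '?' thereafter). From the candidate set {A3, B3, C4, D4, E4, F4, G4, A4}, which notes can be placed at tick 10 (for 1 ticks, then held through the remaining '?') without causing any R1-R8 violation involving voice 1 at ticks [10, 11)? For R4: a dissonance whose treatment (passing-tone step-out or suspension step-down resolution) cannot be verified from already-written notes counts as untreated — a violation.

A3: legal
B3: violates R4
C4: legal
D4: violates R4
E4: legal
F4: legal
G4: violates R4
A4: legal

{A3, A4, C4, E4, F4}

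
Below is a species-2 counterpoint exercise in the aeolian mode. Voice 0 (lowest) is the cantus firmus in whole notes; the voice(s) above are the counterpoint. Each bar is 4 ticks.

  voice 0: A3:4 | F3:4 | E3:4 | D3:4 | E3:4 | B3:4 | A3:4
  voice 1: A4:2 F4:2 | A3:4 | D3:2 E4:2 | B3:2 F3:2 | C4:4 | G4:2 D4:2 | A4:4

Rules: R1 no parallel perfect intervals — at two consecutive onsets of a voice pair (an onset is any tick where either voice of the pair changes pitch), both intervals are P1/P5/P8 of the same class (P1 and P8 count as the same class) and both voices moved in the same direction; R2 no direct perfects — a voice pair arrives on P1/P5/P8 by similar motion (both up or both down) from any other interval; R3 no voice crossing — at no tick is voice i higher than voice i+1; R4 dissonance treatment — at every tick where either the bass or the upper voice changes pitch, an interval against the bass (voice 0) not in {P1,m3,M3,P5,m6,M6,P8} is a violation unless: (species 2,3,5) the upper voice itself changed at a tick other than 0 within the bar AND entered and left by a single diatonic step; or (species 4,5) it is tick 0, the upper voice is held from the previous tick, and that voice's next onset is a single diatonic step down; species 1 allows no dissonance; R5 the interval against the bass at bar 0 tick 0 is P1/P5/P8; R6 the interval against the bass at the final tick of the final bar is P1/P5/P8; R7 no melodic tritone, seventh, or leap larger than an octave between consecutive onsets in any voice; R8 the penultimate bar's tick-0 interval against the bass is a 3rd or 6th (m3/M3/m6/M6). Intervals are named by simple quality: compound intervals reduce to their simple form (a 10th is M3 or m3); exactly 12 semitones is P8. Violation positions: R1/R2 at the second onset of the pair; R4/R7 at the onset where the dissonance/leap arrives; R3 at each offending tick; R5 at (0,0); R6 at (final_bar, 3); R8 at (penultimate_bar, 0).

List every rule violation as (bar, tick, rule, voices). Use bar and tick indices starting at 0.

bar 0: v0=A3 v1=A4 downbeat P8
bar 1: v0=F3 v1=A3 downbeat M3
bar 2: v0=E3 v1=D3 downbeat M2
bar 3: v0=D3 v1=B3 downbeat M6
bar 4: v0=E3 v1=C4 downbeat m6
bar 5: v0=B3 v1=G4 downbeat m6
bar 6: v0=A3 v1=A4 downbeat P8
  -> R3 @ bar 2 tick 0 v(0, 1): E3 above D3
  -> R4 @ bar 2 tick 0 v(0, 1): E3/D3 M2 untreated
  -> R3 @ bar 2 tick 1 v(0, 1): E3 above D3
  -> R7 @ bar 2 tick 2 v(1,): D3->E4 leap 14st
  -> R7 @ bar 3 tick 2 v(1,): B3->F3 leap 6st

(2, 0, R3, (0, 1))
(2, 0, R4, (0, 1))
(2, 1, R3, (0, 1))
(2, 2, R7, (1,))
(3, 2, R7, (1,))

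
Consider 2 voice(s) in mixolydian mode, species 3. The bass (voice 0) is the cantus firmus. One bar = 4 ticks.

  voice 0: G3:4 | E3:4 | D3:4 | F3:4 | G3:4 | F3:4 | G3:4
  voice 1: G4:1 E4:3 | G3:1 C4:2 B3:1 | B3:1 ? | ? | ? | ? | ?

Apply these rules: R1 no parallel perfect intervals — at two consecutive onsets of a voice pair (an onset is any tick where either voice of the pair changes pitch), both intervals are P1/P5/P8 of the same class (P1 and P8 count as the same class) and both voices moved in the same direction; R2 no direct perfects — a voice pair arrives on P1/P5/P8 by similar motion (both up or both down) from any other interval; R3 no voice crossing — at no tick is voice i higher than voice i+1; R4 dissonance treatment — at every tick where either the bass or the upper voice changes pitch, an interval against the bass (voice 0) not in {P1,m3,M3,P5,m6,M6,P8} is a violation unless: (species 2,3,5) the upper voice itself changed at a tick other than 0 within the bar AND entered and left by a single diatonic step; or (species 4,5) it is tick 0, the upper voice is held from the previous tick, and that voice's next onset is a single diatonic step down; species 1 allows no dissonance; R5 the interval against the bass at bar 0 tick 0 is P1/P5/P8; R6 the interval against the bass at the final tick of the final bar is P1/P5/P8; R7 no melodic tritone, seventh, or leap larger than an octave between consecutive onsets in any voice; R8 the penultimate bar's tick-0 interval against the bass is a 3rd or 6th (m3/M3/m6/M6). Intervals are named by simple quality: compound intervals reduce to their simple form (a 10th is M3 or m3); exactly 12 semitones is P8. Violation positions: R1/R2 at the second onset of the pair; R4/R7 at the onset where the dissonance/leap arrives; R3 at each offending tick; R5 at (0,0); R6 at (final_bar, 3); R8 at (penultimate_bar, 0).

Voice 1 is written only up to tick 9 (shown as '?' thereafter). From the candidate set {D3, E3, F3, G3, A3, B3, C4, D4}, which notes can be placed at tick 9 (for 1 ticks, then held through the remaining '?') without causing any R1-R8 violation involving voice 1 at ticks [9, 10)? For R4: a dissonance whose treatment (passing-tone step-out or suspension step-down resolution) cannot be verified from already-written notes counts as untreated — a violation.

D3: legal
E3: violates R4
F3: violates R7
G3: violates R4
A3: legal
B3: legal
C4: violates R4
D4: legal

{A3, B3, D3, D4}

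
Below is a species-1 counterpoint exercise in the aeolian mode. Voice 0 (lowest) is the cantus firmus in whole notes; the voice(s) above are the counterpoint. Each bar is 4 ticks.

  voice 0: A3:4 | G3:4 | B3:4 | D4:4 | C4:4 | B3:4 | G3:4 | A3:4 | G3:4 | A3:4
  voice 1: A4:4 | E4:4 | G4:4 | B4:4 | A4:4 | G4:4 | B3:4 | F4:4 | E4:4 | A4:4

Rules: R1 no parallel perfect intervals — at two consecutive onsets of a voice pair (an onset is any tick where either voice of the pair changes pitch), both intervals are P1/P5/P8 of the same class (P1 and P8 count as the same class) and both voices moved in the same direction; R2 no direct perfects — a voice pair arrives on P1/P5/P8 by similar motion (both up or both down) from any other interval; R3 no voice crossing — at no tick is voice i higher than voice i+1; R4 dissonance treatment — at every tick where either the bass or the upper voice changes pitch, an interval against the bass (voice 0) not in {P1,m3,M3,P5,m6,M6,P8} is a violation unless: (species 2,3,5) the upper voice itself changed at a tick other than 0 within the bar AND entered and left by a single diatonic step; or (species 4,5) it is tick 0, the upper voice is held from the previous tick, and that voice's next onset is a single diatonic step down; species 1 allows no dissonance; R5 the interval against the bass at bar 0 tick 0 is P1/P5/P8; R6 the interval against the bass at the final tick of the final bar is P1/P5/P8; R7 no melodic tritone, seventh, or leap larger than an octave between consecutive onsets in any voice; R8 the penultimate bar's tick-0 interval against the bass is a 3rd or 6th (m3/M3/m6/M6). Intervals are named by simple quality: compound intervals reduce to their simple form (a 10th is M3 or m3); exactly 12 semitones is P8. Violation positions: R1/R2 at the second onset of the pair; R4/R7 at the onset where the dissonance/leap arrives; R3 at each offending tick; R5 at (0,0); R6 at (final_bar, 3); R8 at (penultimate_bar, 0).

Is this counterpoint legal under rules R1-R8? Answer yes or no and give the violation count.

bar 0: v0=A3 v1=A4 (P8)
bar 1: v0=G3 v1=E4 (M6)
bar 2: v0=B3 v1=G4 (m6)
bar 3: v0=D4 v1=B4 (M6)
bar 4: v0=C4 v1=A4 (M6)
bar 5: v0=B3 v1=G4 (m6)
bar 6: v0=G3 v1=B3 (M3)
bar 7: v0=A3 v1=F4 (m6)
bar 8: v0=G3 v1=E4 (M6)
bar 9: v0=A3 v1=A4 (P8)
  R7 @ bar7.0: B3->F4 leap 6st
  R2 @ bar9.0: G3/E4 M6 -> A3/A4 P8 similar

No (2 violations)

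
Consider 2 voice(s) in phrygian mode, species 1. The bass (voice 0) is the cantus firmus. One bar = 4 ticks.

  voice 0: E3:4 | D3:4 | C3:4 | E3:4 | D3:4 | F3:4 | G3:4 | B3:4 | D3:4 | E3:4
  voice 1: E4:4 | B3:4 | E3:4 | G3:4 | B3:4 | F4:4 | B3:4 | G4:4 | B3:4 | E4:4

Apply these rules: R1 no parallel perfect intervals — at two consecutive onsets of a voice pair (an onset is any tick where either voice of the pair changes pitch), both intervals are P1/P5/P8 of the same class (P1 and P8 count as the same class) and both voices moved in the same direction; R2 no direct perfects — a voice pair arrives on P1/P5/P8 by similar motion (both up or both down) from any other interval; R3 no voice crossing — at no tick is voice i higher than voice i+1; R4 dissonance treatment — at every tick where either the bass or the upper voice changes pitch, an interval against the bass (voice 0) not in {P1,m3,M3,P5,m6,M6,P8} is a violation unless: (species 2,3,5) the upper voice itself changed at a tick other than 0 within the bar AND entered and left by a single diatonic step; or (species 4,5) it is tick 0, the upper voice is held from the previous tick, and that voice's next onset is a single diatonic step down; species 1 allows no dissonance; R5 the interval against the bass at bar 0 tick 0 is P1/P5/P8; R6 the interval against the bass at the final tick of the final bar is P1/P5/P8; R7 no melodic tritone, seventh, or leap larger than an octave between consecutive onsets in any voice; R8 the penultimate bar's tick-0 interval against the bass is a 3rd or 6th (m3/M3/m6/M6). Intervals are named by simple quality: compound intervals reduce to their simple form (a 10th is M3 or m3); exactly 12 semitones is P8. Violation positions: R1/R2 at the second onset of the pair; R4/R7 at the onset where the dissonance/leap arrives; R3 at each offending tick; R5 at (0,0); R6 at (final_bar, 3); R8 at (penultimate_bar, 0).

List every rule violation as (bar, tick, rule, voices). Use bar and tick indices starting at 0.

bar 0: v0=E3 v1=E4 downbeat P8
bar 1: v0=D3 v1=B3 downbeat M6
bar 2: v0=C3 v1=E3 downbeat M3
bar 3: v0=E3 v1=G3 downbeat m3
bar 4: v0=D3 v1=B3 downbeat M6
bar 5: v0=F3 v1=F4 downbeat P8
bar 6: v0=G3 v1=B3 downbeat M3
bar 7: v0=B3 v1=G4 downbeat m6
bar 8: v0=D3 v1=B3 downbeat M6
bar 9: v0=E3 v1=E4 downbeat P8
  -> R2 @ bar 5 tick 0 v(0, 1): D3/B3 M6 -> F3/F4 P8 similar
  -> R7 @ bar 5 tick 0 v(1,): B3->F4 leap 6st
  -> R7 @ bar 6 tick 0 v(1,): F4->B3 leap 6st
  -> R2 @ bar 9 tick 0 v(0, 1): D3/B3 M6 -> E3/E4 P8 similar

(5, 0, R2, (0, 1))
(5, 0, R7, (1,))
(6, 0, R7, (1,))
(9, 0, R2, (0, 1))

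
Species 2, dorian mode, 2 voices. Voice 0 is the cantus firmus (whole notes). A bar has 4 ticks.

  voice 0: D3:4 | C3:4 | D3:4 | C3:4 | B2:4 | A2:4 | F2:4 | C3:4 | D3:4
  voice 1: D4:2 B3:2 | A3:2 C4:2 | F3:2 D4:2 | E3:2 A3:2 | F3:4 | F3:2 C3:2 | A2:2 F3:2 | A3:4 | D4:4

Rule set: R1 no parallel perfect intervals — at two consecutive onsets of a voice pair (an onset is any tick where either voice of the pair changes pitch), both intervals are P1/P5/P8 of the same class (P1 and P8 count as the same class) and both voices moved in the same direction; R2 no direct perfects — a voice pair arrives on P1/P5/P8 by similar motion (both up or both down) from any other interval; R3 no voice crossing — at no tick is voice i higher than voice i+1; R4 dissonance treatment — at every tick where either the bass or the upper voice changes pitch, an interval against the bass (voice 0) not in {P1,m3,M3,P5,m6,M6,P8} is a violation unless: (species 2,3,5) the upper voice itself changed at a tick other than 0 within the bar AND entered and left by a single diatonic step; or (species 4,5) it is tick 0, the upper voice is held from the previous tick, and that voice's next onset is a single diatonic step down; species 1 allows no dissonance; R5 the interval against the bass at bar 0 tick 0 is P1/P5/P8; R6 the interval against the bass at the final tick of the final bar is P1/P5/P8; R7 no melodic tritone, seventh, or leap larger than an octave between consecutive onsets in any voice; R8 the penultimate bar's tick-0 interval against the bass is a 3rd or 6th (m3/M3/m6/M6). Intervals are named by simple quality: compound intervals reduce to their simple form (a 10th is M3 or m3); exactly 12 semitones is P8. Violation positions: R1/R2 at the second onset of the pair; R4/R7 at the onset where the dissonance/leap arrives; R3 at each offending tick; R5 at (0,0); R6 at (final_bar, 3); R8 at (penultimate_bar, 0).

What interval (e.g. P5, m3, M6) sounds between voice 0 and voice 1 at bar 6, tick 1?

voice 0=F2 voice 1=A2 -> M3

M3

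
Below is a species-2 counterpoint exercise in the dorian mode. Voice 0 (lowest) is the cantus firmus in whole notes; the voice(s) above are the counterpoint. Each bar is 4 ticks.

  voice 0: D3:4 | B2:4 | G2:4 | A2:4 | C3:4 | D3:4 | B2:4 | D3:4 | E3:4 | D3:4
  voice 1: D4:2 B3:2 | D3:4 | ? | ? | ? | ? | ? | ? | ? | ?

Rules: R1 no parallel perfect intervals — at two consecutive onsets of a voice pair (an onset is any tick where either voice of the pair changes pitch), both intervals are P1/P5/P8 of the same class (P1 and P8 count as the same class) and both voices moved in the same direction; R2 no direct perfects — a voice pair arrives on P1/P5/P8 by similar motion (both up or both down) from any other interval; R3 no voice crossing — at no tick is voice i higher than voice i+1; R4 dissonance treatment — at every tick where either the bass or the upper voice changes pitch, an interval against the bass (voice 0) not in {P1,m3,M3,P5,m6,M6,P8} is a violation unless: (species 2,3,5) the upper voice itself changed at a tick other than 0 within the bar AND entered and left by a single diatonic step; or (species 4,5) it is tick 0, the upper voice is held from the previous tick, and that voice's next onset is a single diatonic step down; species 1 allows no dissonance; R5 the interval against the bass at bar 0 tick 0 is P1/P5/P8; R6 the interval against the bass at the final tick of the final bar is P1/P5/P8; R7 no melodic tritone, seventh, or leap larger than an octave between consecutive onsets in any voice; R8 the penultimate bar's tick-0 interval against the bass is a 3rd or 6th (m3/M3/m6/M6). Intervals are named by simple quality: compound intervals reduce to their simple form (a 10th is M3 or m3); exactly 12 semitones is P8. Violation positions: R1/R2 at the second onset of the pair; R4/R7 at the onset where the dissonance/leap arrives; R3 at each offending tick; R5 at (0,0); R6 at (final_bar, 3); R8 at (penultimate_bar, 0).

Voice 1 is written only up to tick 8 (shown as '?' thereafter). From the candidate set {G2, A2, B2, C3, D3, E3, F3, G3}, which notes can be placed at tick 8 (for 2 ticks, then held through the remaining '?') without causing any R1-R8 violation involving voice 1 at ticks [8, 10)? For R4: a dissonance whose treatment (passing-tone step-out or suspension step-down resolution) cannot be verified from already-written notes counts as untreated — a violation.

{B2, D3, E3, G3}

G2: violates R2
A2: violates R4
B2: legal
C3: violates R4
D3: legal
E3: legal
F3: violates R4
G3: legal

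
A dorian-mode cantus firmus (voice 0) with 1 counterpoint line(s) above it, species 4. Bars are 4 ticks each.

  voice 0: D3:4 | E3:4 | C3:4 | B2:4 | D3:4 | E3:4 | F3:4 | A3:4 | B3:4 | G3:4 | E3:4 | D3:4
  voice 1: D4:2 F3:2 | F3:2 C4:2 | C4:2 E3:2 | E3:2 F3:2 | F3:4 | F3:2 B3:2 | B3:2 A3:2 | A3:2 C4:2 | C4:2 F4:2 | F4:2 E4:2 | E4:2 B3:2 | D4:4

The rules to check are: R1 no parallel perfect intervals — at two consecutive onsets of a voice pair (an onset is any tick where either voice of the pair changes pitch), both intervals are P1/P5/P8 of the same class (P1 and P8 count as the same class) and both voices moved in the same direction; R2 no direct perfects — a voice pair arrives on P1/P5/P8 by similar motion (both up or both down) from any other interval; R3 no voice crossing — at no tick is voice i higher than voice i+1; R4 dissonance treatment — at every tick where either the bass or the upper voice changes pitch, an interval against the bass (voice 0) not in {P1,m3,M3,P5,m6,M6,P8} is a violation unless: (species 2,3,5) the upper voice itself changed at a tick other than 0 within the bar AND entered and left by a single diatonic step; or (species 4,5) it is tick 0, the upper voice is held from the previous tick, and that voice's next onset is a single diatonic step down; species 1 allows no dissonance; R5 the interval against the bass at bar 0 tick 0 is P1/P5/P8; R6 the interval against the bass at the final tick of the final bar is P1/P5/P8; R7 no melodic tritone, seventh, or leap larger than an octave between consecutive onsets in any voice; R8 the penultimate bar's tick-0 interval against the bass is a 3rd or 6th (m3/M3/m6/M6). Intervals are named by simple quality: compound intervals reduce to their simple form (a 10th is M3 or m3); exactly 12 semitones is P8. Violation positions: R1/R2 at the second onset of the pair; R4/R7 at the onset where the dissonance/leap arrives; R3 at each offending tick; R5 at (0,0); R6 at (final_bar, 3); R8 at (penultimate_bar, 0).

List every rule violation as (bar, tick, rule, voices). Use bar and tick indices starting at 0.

bar 0: v0=D3 v1=D4 downbeat P8
bar 1: v0=E3 v1=F3 downbeat m2
bar 2: v0=C3 v1=C4 downbeat P8
bar 3: v0=B2 v1=E3 downbeat P4
bar 4: v0=D3 v1=F3 downbeat m3
bar 5: v0=E3 v1=F3 downbeat m2
bar 6: v0=F3 v1=B3 downbeat TT
bar 7: v0=A3 v1=A3 downbeat P1
bar 8: v0=B3 v1=C4 downbeat m2
bar 9: v0=G3 v1=F4 downbeat m7
bar 10: v0=E3 v1=E4 downbeat P8
bar 11: v0=D3 v1=D4 downbeat P8
  -> R4 @ bar 1 tick 0 v(0, 1): E3/F3 m2 untreated
  -> R4 @ bar 3 tick 0 v(0, 1): B2/E3 P4 untreated
  -> R4 @ bar 3 tick 2 v(0, 1): B2/F3 TT untreated
  -> R4 @ bar 5 tick 0 v(0, 1): E3/F3 m2 untreated
  -> R7 @ bar 5 tick 2 v(1,): F3->B3 leap 6st
  -> R4 @ bar 8 tick 0 v(0, 1): B3/C4 m2 untreated
  -> R4 @ bar 8 tick 2 v(0, 1): B3/F4 TT untreated
  -> R8 @ bar 10 tick 0 v(0, 1): penult P8 not 3rd/6th

(1, 0, R4, (0, 1))
(3, 0, R4, (0, 1))
(3, 2, R4, (0, 1))
(5, 0, R4, (0, 1))
(5, 2, R7, (1,))
(8, 0, R4, (0, 1))
(8, 2, R4, (0, 1))
(10, 0, R8, (0, 1))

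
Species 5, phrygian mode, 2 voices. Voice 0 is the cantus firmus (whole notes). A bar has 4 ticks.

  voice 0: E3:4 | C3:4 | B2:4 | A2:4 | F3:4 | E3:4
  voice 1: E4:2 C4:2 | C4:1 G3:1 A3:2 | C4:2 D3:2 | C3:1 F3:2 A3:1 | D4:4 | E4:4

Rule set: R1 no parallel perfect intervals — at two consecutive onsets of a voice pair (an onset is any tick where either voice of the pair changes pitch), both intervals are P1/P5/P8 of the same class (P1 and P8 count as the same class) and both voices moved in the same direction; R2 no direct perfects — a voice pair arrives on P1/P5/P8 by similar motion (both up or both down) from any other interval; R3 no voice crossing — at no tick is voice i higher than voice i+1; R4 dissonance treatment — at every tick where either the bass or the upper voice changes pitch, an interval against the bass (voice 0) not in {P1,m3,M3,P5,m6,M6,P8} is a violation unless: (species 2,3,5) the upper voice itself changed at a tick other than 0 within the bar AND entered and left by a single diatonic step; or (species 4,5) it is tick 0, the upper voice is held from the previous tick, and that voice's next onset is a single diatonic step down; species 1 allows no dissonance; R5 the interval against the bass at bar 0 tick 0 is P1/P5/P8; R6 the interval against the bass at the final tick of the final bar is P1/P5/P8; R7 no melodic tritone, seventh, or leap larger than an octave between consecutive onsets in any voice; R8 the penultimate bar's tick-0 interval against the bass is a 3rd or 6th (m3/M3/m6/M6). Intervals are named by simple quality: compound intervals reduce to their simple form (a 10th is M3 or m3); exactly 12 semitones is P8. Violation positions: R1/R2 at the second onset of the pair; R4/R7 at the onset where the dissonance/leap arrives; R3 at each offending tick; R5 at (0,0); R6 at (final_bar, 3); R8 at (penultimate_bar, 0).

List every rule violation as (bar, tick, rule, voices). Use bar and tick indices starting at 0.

bar 0: v0=E3 v1=E4 downbeat P8
bar 1: v0=C3 v1=C4 downbeat P8
bar 2: v0=B2 v1=C4 downbeat m2
bar 3: v0=A2 v1=C3 downbeat m3
bar 4: v0=F3 v1=D4 downbeat M6
bar 5: v0=E3 v1=E4 downbeat P8
  -> R4 @ bar 2 tick 0 v(0, 1): B2/C4 m2 untreated
  -> R7 @ bar 2 tick 2 v(1,): C4->D3 leap 10st

(2, 0, R4, (0, 1))
(2, 2, R7, (1,))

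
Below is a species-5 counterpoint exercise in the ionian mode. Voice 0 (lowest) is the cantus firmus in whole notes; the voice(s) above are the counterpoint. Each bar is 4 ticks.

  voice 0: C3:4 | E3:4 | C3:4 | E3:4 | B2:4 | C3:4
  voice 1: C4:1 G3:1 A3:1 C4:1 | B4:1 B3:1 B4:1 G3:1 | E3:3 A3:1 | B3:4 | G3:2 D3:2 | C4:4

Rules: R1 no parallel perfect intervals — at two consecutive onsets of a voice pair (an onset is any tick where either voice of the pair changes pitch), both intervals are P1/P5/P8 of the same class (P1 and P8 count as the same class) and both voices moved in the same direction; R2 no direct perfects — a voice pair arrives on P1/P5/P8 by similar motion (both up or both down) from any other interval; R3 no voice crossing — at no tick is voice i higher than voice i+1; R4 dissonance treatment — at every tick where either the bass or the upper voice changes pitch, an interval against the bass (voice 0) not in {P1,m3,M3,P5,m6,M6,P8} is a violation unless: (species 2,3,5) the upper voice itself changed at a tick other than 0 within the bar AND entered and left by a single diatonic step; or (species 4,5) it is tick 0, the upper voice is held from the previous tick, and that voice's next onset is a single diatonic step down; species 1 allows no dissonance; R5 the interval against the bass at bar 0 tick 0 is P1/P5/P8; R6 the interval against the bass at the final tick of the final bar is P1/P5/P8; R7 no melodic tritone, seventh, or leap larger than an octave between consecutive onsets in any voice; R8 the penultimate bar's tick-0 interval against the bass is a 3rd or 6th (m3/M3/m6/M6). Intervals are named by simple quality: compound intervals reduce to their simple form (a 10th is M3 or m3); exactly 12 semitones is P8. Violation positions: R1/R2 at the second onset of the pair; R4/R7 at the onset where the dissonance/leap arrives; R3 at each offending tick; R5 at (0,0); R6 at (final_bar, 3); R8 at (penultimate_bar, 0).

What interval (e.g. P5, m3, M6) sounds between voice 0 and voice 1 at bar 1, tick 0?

voice 0=E3 voice 1=B4 -> P5

P5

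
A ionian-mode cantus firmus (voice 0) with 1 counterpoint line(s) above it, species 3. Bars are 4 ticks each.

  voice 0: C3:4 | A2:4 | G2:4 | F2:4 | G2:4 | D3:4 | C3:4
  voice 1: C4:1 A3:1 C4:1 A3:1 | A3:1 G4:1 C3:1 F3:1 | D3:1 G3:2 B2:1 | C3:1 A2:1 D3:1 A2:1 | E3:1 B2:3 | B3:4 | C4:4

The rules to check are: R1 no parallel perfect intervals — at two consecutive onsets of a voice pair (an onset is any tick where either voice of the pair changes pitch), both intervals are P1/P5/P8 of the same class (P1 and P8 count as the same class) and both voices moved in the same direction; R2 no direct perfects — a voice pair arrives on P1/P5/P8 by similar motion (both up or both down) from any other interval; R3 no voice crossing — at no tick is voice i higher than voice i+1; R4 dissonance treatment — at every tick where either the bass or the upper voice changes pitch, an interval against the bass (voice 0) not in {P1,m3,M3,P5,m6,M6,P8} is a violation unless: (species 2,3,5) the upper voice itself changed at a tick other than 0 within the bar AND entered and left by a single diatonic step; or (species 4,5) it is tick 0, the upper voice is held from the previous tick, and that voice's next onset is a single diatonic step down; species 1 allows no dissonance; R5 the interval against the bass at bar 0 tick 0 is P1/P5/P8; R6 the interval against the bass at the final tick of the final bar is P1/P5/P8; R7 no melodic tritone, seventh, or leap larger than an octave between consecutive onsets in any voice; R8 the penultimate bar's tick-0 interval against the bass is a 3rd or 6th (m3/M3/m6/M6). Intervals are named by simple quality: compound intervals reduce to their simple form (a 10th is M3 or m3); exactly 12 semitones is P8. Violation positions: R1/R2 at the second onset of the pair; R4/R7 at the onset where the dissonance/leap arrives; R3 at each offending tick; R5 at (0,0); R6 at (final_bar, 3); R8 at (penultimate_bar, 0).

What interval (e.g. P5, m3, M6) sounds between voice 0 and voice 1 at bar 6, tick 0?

voice 0=C3 voice 1=C4 -> P8

P8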